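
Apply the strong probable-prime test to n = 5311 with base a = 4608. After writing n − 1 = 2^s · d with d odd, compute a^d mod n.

3327

n − 1 = 5310 = 2^1 · 2655, so s = 1 and d = 2655.
Repeated squaring mod 5311: 4608^1 ≡ 4608, 4608^2 ≡ 286, 4608^4 ≡ 2131, 4608^8 ≡ 256, 4608^16 ≡ 1804, 4608^32 ≡ 4084, 4608^64 ≡ 2516, 4608^128 ≡ 4855, 4608^256 ≡ 807, 4608^512 ≡ 3307, 4608^1024 ≡ 900, 4608^2048 ≡ 2728.
2655 = 2048 + 512 + 64 + 16 + 8 + 4 + 2 + 1, so 4608^2655 ≡ 2728·3307·2516·1804·256·2131·286·4608 ≡ 3327 (mod 5311).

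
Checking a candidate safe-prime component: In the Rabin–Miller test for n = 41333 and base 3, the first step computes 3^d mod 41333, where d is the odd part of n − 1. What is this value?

n − 1 = 41332 = 2^2 · 10333, so s = 2 and d = 10333.
3^10333 mod 41333 = 16165.

16165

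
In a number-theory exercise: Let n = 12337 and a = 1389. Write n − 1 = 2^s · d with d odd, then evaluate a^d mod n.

n − 1 = 12336 = 2^4 · 771, so s = 4 and d = 771.
1389^771 mod 12337 = 11744.

11744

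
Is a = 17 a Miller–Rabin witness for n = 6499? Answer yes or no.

n − 1 = 6498 = 2^1 · 3249, so s = 1 and d = 3249.
By repeated squaring, 17^3249 ≡ 2940 (mod 6499).
x_0 = 17^3249 mod 6499 = 2940.
x_0 ∉ {1, 6498} and s = 1, so 17 is a Miller–Rabin witness and 6499 is composite.

yes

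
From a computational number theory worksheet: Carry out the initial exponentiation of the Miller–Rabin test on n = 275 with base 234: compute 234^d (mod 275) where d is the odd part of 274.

n − 1 = 274 = 2^1 · 137, so s = 1 and d = 137.
Repeated squaring mod 275: 234^1 ≡ 234, 234^2 ≡ 31, 234^4 ≡ 136, 234^8 ≡ 71, 234^16 ≡ 91, 234^32 ≡ 31, 234^64 ≡ 136, 234^128 ≡ 71.
137 = 128 + 8 + 1, so 234^137 ≡ 71·71·234 ≡ 119 (mod 275).

119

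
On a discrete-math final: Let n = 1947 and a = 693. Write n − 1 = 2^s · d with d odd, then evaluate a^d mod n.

n − 1 = 1946 = 2^1 · 973, so s = 1 and d = 973.
693^973 mod 1947 = 627.

627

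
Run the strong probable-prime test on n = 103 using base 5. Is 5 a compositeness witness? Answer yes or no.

no

n − 1 = 102 = 2^1 · 51, so s = 1 and d = 51.
x_0 = 5^51 mod 103 = 102.
x_0 = 102 ≡ −1, so 5 is not a witness.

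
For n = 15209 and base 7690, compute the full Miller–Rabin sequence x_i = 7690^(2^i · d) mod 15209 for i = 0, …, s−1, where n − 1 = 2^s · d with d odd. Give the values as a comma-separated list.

12314, 866, 4715

n − 1 = 15208 = 2^3 · 1901, so s = 3 and d = 1901.
x_0 = 7690^1901 mod 15209 = 12314.
x_1 = 12314^2 mod 15209 = 866.
x_2 = 866^2 mod 15209 = 4715.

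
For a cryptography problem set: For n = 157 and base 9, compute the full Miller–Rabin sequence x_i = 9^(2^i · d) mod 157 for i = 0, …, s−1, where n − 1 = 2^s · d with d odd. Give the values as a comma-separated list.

n − 1 = 156 = 2^2 · 39, so s = 2 and d = 39.
x_0 = 9^39 mod 157 = 1.
x_1 = 1^2 mod 157 = 1.

1, 1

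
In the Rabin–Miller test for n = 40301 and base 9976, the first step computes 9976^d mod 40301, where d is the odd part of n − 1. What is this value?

n − 1 = 40300 = 2^2 · 10075, so s = 2 and d = 10075.
9976^10075 mod 40301 = 3959.

3959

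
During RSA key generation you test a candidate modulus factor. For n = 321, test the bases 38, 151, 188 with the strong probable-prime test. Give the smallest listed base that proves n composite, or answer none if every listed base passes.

n − 1 = 320 = 2^6 · 5, so s = 6 and d = 5.
Base 38: x_0 = 38^5 mod 321 = 170. x_0 is neither 1 nor 320, so continue squaring. x_1 = 170^2 mod 321 = 10. x_2 = 10^2 mod 321 = 100. x_3 = 100^2 mod 321 = 49. x_4 = 49^2 mod 321 = 154. x_5 = 154^2 mod 321 = 283. Reached i = s−1 = 5 without hitting −1: 38 is a Miller–Rabin witness and 321 is composite.
Base 151: x_0 = 151^5 mod 321 = 13. x_0 is neither 1 nor 320, so continue squaring. x_1 = 13^2 mod 321 = 169. x_2 = 169^2 mod 321 = 313. x_3 = 313^2 mod 321 = 64. x_4 = 64^2 mod 321 = 244. x_5 = 244^2 mod 321 = 151. Reached i = s−1 = 5 without hitting −1: 151 is a Miller–Rabin witness and 321 is composite.
Base 188: x_0 = 188^5 mod 321 = 11. x_0 is neither 1 nor 320, so continue squaring. x_1 = 11^2 mod 321 = 121. x_2 = 121^2 mod 321 = 196. x_3 = 196^2 mod 321 = 217. x_4 = 217^2 mod 321 = 223. x_5 = 223^2 mod 321 = 295. Reached i = s−1 = 5 without hitting −1: 188 is a Miller–Rabin witness and 321 is composite.
The smallest witness among the given bases is 38.

38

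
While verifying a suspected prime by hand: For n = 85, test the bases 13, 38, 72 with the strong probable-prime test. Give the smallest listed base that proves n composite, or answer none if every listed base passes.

n − 1 = 84 = 2^2 · 21, so s = 2 and d = 21.
Base 13: x_0 = 13^21 mod 85 = 13. x_0 is neither 1 nor 84, so continue squaring. x_1 = 13^2 mod 85 = 84. x_1 ≡ −1, so 13 is not a witness.
Base 38: x_0 = 38^21 mod 85 = 38. x_0 is neither 1 nor 84, so continue squaring. x_1 = 38^2 mod 85 = 84. x_1 ≡ −1, so 38 is not a witness.
Base 72: x_0 = 72^21 mod 85 = 72. x_0 is neither 1 nor 84, so continue squaring. x_1 = 72^2 mod 85 = 84. x_1 ≡ −1, so 72 is not a witness.
No listed base is a witness for 85.

none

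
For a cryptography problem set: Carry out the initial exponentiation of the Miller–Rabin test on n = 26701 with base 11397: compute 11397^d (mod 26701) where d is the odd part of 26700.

22387

n − 1 = 26700 = 2^2 · 6675, so s = 2 and d = 6675.
Repeated squaring mod 26701: 11397^1 ≡ 11397, 11397^2 ≡ 17945, 11397^4 ≡ 8965, 11397^8 ≡ 1215, 11397^16 ≡ 7670, 11397^32 ≡ 6597, 11397^64 ≡ 24480, 11397^128 ≡ 19857, 11397^256 ≡ 6782, 11397^512 ≡ 16402, 11397^1024 ≡ 13029, 11397^2048 ≡ 16584, 11397^4096 ≡ 8756.
6675 = 4096 + 2048 + 512 + 16 + 2 + 1, so 11397^6675 ≡ 8756·16584·16402·7670·17945·11397 ≡ 22387 (mod 26701).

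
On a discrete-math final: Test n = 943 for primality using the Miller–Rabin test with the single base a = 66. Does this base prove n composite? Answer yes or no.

n − 1 = 942 = 2^1 · 471, so s = 1 and d = 471.
x_0 = 66^471 mod 943 = 189.
x_0 ∉ {1, 942} and s = 1, so 66 is a Miller–Rabin witness and 943 is composite.

yes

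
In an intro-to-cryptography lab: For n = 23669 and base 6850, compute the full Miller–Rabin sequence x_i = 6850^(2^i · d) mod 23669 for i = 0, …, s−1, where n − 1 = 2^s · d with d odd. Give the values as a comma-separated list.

15894, 23668

n − 1 = 23668 = 2^2 · 5917, so s = 2 and d = 5917.
x_0 = 6850^5917 mod 23669 = 15894.
x_1 = 15894^2 mod 23669 = 23668.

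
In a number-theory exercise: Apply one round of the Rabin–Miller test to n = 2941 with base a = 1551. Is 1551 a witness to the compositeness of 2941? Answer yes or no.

n − 1 = 2940 = 2^2 · 735, so s = 2 and d = 735.
Repeated squaring mod 2941: 1551^1 ≡ 1551, 1551^2 ≡ 2804, 1551^4 ≡ 1123, 1551^8 ≡ 2381, 1551^16 ≡ 1854, 1551^32 ≡ 2228, 1551^64 ≡ 2517, 1551^128 ≡ 375, 1551^256 ≡ 2398, 1551^512 ≡ 749.
735 = 512 + 128 + 64 + 16 + 8 + 4 + 2 + 1, so 1551^735 ≡ 749·375·2517·1854·2381·1123·2804·1551 ≡ 1645 (mod 2941).
x_0 = 1551^735 mod 2941 = 1645.
x_0 is neither 1 nor 2940, so continue squaring.
x_1 = 1645^2 mod 2941 = 305.
Reached i = s−1 = 1 without hitting −1: 1551 is a Miller–Rabin witness and 2941 is composite.

yes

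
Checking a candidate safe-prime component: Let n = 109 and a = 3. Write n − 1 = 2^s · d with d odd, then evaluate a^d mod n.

n − 1 = 108 = 2^2 · 27, so s = 2 and d = 27.
By repeated squaring, 3^27 ≡ 1 (mod 109).

1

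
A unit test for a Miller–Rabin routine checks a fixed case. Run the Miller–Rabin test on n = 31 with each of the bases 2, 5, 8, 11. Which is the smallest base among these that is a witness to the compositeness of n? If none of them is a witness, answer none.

none

n − 1 = 30 = 2^1 · 15, so s = 1 and d = 15.
Base 2: x_0 = 2^15 mod 31 = 1. x_0 = 1, so 2 is not a witness.
Base 5: x_0 = 5^15 mod 31 = 1. x_0 = 1, so 5 is not a witness.
Base 8: x_0 = 8^15 mod 31 = 1. x_0 = 1, so 8 is not a witness.
Base 11: x_0 = 11^15 mod 31 = 30. x_0 = 30 ≡ −1, so 11 is not a witness.
No listed base is a witness for 31.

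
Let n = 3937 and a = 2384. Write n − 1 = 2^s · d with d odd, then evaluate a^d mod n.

n − 1 = 3936 = 2^5 · 123, so s = 5 and d = 123.
2384^123 mod 3937 = 965.

965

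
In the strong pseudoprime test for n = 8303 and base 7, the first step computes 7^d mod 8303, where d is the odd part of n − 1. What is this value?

6661

n − 1 = 8302 = 2^1 · 4151, so s = 1 and d = 4151.
Repeated squaring mod 8303: 7^1 ≡ 7, 7^2 ≡ 49, 7^4 ≡ 2401, 7^8 ≡ 2519, 7^16 ≡ 1869, 7^32 ≡ 5901, 7^64 ≡ 7322, 7^128 ≡ 7516, 7^256 ≡ 4947, 7^512 ≡ 3868, 7^1024 ≡ 7721, 7^2048 ≡ 6604, 7^4096 ≡ 5460.
4151 = 4096 + 32 + 16 + 4 + 2 + 1, so 7^4151 ≡ 5460·5901·1869·2401·49·7 ≡ 6661 (mod 8303).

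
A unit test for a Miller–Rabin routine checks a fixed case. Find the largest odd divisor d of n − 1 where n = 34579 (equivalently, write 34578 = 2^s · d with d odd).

Halving: 34578 → 17289; 17289 is odd.
So 34578 = 2^1 · 17289.

17289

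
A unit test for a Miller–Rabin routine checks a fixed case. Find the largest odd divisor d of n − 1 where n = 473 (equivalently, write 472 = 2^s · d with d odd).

59

Halving: 472 → 236 → 118 → 59; 59 is odd.
So 472 = 2^3 · 59.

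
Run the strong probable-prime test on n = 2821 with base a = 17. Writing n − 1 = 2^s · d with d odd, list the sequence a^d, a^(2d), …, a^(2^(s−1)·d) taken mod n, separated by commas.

n − 1 = 2820 = 2^2 · 705, so s = 2 and d = 705.
x_0 = 17^705 mod 2821 = 2820.
x_1 = 2820^2 mod 2821 = 1.

2820, 1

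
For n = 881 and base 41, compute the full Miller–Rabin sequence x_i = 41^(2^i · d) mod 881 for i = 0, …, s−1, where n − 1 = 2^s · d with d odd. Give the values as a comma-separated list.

704, 494, 880, 1

n − 1 = 880 = 2^4 · 55, so s = 4 and d = 55.
x_0 = 41^55 mod 881 = 704.
x_1 = 704^2 mod 881 = 494.
x_2 = 494^2 mod 881 = 880.
x_3 = 880^2 mod 881 = 1.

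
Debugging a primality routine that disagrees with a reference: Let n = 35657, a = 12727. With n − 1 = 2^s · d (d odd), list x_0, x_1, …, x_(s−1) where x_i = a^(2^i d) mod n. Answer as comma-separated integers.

31665, 33042, 27738

n − 1 = 35656 = 2^3 · 4457, so s = 3 and d = 4457.
x_0 = 12727^4457 mod 35657 = 31665.
x_1 = 31665^2 mod 35657 = 33042.
x_2 = 33042^2 mod 35657 = 27738.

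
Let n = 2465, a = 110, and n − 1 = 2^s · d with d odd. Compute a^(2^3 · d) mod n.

n − 1 = 2464 = 2^5 · 77, so s = 5 and d = 77.
x_0 = 110^77 mod 2465 = 1335.
x_1 = 1335^2 mod 2465 = 30.
x_2 = 30^2 mod 2465 = 900.
x_3 = 900^2 mod 2465 = 1480.

1480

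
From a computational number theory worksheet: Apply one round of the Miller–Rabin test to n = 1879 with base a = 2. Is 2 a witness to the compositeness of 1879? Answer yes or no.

no

n − 1 = 1878 = 2^1 · 939, so s = 1 and d = 939.
By repeated squaring, 2^939 ≡ 1 (mod 1879).
x_0 = 2^939 mod 1879 = 1.
x_0 = 1, so 2 is not a witness.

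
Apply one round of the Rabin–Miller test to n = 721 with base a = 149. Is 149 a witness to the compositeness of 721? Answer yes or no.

no

n − 1 = 720 = 2^4 · 45, so s = 4 and d = 45.
x_0 = 149^45 mod 721 = 1.
x_0 = 1, so 149 is not a witness.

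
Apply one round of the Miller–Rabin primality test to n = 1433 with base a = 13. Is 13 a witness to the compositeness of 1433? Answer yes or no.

n − 1 = 1432 = 2^3 · 179, so s = 3 and d = 179.
x_0 = 13^179 mod 1433 = 1432.
x_0 = 1432 ≡ −1, so 13 is not a witness.

no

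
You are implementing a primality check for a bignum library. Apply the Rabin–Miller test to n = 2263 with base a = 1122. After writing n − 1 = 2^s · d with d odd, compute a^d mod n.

557

n − 1 = 2262 = 2^1 · 1131, so s = 1 and d = 1131.
1122^1131 mod 2263 = 557.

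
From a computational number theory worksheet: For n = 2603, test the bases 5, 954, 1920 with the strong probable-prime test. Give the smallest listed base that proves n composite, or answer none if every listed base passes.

5

n − 1 = 2602 = 2^1 · 1301, so s = 1 and d = 1301.
Base 5: x_0 = 5^1301 mod 2603 = 769. x_0 ∉ {1, 2602} and s = 1, so 5 is a Miller–Rabin witness and 2603 is composite.
Base 954: x_0 = 954^1301 mod 2603 = 1423. x_0 ∉ {1, 2602} and s = 1, so 954 is a Miller–Rabin witness and 2603 is composite.
Base 1920: x_0 = 1920^1301 mod 2603 = 1882. x_0 ∉ {1, 2602} and s = 1, so 1920 is a Miller–Rabin witness and 2603 is composite.
The smallest witness among the given bases is 5.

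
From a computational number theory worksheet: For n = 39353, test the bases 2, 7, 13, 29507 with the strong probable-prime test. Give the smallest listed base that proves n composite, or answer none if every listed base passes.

n − 1 = 39352 = 2^3 · 4919, so s = 3 and d = 4919.
Base 2: x_0 = 2^4919 mod 39353 = 36160. x_0 is neither 1 nor 39352, so continue squaring. x_1 = 36160^2 mod 39353 = 2822. x_2 = 2822^2 mod 39353 = 14378. Reached i = s−1 = 2 without hitting −1: 2 is a Miller–Rabin witness and 39353 is composite.
Base 7: x_0 = 7^4919 mod 39353 = 16488. x_0 is neither 1 nor 39352, so continue squaring. x_1 = 16488^2 mod 39353 = 3620. x_2 = 3620^2 mod 39353 = 39204. Reached i = s−1 = 2 without hitting −1: 7 is a Miller–Rabin witness and 39353 is composite.
Base 13: x_0 = 13^4919 mod 39353 = 14912. x_0 is neither 1 nor 39352, so continue squaring. x_1 = 14912^2 mod 39353 = 23294. x_2 = 23294^2 mod 39353 = 11272. Reached i = s−1 = 2 without hitting −1: 13 is a Miller–Rabin witness and 39353 is composite.
Base 29507: x_0 = 29507^4919 mod 39353 = 26400. x_0 is neither 1 nor 39352, so continue squaring. x_1 = 26400^2 mod 39353 = 18370. x_2 = 18370^2 mod 39353 = 4925. Reached i = s−1 = 2 without hitting −1: 29507 is a Miller–Rabin witness and 39353 is composite.
The smallest witness among the given bases is 2.

2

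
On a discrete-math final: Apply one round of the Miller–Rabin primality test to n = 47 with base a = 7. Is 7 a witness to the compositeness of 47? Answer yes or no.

n − 1 = 46 = 2^1 · 23, so s = 1 and d = 23.
x_0 = 7^23 mod 47 = 1.
x_0 = 1, so 7 is not a witness.

no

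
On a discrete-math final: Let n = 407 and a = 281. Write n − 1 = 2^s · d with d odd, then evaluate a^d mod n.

n − 1 = 406 = 2^1 · 203, so s = 1 and d = 203.
Repeated squaring mod 407: 281^1 ≡ 281, 281^2 ≡ 3, 281^4 ≡ 9, 281^8 ≡ 81, 281^16 ≡ 49, 281^32 ≡ 366, 281^64 ≡ 53, 281^128 ≡ 367.
203 = 128 + 64 + 8 + 2 + 1, so 281^203 ≡ 367·53·81·3·281 ≡ 172 (mod 407).

172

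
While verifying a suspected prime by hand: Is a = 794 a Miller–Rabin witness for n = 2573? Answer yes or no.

n − 1 = 2572 = 2^2 · 643, so s = 2 and d = 643.
x_0 = 794^643 mod 2573 = 1099.
x_0 is neither 1 nor 2572, so continue squaring.
x_1 = 1099^2 mod 2573 = 1064.
Reached i = s−1 = 1 without hitting −1: 794 is a Miller–Rabin witness and 2573 is composite.

yes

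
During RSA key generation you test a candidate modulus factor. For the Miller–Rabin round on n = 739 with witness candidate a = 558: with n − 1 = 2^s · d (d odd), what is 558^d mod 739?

738

n − 1 = 738 = 2^1 · 369, so s = 1 and d = 369.
558^369 mod 739 = 738.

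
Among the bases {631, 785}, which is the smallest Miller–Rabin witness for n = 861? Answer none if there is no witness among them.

n − 1 = 860 = 2^2 · 215, so s = 2 and d = 215.
Base 631: x_0 = 631^215 mod 861 = 1. x_0 = 1, so 631 is not a witness.
Base 785: x_0 = 785^215 mod 861 = 659. x_0 is neither 1 nor 860, so continue squaring. x_1 = 659^2 mod 861 = 337. Reached i = s−1 = 1 without hitting −1: 785 is a Miller–Rabin witness and 861 is composite.
The smallest witness among the given bases is 785.

785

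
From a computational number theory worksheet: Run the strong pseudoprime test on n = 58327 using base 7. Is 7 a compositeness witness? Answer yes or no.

n − 1 = 58326 = 2^1 · 29163, so s = 1 and d = 29163.
x_0 = 7^29163 mod 58327 = 29543.
x_0 ∉ {1, 58326} and s = 1, so 7 is a Miller–Rabin witness and 58327 is composite.

yes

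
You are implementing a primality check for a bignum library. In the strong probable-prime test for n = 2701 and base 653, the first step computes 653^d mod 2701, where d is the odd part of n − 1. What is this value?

2189

n − 1 = 2700 = 2^2 · 675, so s = 2 and d = 675.
Repeated squaring mod 2701: 653^1 ≡ 653, 653^2 ≡ 2352, 653^4 ≡ 256, 653^8 ≡ 712, 653^16 ≡ 1857, 653^32 ≡ 1973, 653^64 ≡ 588, 653^128 ≡ 16, 653^256 ≡ 256, 653^512 ≡ 712.
675 = 512 + 128 + 32 + 2 + 1, so 653^675 ≡ 712·16·1973·2352·653 ≡ 2189 (mod 2701).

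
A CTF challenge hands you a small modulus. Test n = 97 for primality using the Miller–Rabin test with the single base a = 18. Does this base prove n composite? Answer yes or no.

n − 1 = 96 = 2^5 · 3, so s = 5 and d = 3.
x_0 = 18^3 mod 97 = 12.
x_0 is neither 1 nor 96, so continue squaring.
x_1 = 12^2 mod 97 = 47.
x_2 = 47^2 mod 97 = 75.
x_3 = 75^2 mod 97 = 96.
x_3 ≡ −1, so 18 is not a witness.

no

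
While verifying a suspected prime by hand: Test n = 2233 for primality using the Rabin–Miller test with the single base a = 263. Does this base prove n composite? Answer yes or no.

yes

n − 1 = 2232 = 2^3 · 279, so s = 3 and d = 279.
x_0 = 263^279 mod 2233 = 2045.
x_0 is neither 1 nor 2232, so continue squaring.
x_1 = 2045^2 mod 2233 = 1849.
x_2 = 1849^2 mod 2233 = 78.
Reached i = s−1 = 2 without hitting −1: 263 is a Miller–Rabin witness and 2233 is composite.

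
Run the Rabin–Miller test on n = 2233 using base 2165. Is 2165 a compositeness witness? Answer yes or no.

n − 1 = 2232 = 2^3 · 279, so s = 3 and d = 279.
x_0 = 2165^279 mod 2233 = 1534.
x_0 is neither 1 nor 2232, so continue squaring.
x_1 = 1534^2 mod 2233 = 1807.
x_2 = 1807^2 mod 2233 = 603.
Reached i = s−1 = 2 without hitting −1: 2165 is a Miller–Rabin witness and 2233 is composite.

yes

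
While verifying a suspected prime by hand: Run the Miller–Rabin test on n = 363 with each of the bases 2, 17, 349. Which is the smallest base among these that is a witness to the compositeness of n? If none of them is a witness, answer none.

2

n − 1 = 362 = 2^1 · 181, so s = 1 and d = 181.
Base 2: x_0 = 2^181 mod 363 = 167. x_0 ∉ {1, 362} and s = 1, so 2 is a Miller–Rabin witness and 363 is composite.
Base 17: x_0 = 17^181 mod 363 = 314. x_0 ∉ {1, 362} and s = 1, so 17 is a Miller–Rabin witness and 363 is composite.
Base 349: x_0 = 349^181 mod 363 = 184. x_0 ∉ {1, 362} and s = 1, so 349 is a Miller–Rabin witness and 363 is composite.
The smallest witness among the given bases is 2.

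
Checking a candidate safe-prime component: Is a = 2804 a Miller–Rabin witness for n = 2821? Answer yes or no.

no

n − 1 = 2820 = 2^2 · 705, so s = 2 and d = 705.
x_0 = 2804^705 mod 2821 = 1.
x_0 = 1, so 2804 is not a witness.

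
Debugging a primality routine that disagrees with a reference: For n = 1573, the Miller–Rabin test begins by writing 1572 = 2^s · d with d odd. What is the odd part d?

Halving: 1572 → 786 → 393; 393 is odd.
So 1572 = 2^2 · 393.

393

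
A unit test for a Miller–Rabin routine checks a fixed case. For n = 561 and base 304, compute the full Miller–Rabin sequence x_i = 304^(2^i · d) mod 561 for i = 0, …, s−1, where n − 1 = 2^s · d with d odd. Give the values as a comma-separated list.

43, 166, 67, 1

n − 1 = 560 = 2^4 · 35, so s = 4 and d = 35.
x_0 = 304^35 mod 561 = 43.
x_1 = 43^2 mod 561 = 166.
x_2 = 166^2 mod 561 = 67.
x_3 = 67^2 mod 561 = 1.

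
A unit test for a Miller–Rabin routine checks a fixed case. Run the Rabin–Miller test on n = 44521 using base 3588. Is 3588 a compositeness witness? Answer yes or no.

n − 1 = 44520 = 2^3 · 5565, so s = 3 and d = 5565.
Repeated squaring mod 44521: 3588^1 ≡ 3588, 3588^2 ≡ 7175, 3588^4 ≡ 14349, 3588^8 ≡ 28697, 3588^16 ≡ 12872, 3588^32 ≡ 25743, 3588^64 ≡ 6964, 3588^128 ≡ 13927, 3588^256 ≡ 27853, 3588^512 ≡ 11184, 3588^1024 ≡ 22367, 3588^2048 ≡ 212, 3588^4096 ≡ 423.
5565 = 4096 + 1024 + 256 + 128 + 32 + 16 + 8 + 4 + 1, so 3588^5565 ≡ 423·22367·27853·13927·25743·12872·28697·14349·3588 ≡ 16248 (mod 44521).
x_0 = 3588^5565 mod 44521 = 16248.
x_0 is neither 1 nor 44520, so continue squaring.
x_1 = 16248^2 mod 44521 = 32495.
x_2 = 32495^2 mod 44521 = 20468.
Reached i = s−1 = 2 without hitting −1: 3588 is a Miller–Rabin witness and 44521 is composite.

yes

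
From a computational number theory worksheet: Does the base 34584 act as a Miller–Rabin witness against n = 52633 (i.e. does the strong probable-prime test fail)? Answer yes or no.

n − 1 = 52632 = 2^3 · 6579, so s = 3 and d = 6579.
Repeated squaring mod 52633: 34584^1 ≡ 34584, 34584^2 ≡ 20764, 34584^4 ≡ 26793, 34584^8 ≡ 3362, 34584^16 ≡ 39582, 34584^32 ≡ 8213, 34584^64 ≡ 30496, 34584^128 ≡ 33539, 34584^256 ≡ 44678, 34584^512 ≡ 17159, 34584^1024 ≡ 2279, 34584^2048 ≡ 35807, 34584^4096 ≡ 1369.
6579 = 4096 + 2048 + 256 + 128 + 32 + 16 + 2 + 1, so 34584^6579 ≡ 1369·35807·44678·33539·8213·39582·20764·34584 ≡ 1 (mod 52633).
x_0 = 34584^6579 mod 52633 = 1.
x_0 = 1, so 34584 is not a witness.

no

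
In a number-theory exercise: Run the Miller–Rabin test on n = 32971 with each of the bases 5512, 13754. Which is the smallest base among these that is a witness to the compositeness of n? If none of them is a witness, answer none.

none

n − 1 = 32970 = 2^1 · 16485, so s = 1 and d = 16485.
Base 5512: x_0 = 5512^16485 mod 32971 = 1. x_0 = 1, so 5512 is not a witness.
Base 13754: x_0 = 13754^16485 mod 32971 = 32970. x_0 = 32970 ≡ −1, so 13754 is not a witness.
No listed base is a witness for 32971.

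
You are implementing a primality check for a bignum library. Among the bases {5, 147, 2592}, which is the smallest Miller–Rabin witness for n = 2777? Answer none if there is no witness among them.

n − 1 = 2776 = 2^3 · 347, so s = 3 and d = 347.
Base 5: x_0 = 5^347 mod 2777 = 1872. x_0 is neither 1 nor 2776, so continue squaring. x_1 = 1872^2 mod 2777 = 2587. x_2 = 2587^2 mod 2777 = 2776. x_2 ≡ −1, so 5 is not a witness.
Base 147: x_0 = 147^347 mod 2777 = 1872. x_0 is neither 1 nor 2776, so continue squaring. x_1 = 1872^2 mod 2777 = 2587. x_2 = 2587^2 mod 2777 = 2776. x_2 ≡ −1, so 147 is not a witness.
Base 2592: x_0 = 2592^347 mod 2777 = 190. x_0 is neither 1 nor 2776, so continue squaring. x_1 = 190^2 mod 2777 = 2776. x_1 ≡ −1, so 2592 is not a witness.
No listed base is a witness for 2777.

none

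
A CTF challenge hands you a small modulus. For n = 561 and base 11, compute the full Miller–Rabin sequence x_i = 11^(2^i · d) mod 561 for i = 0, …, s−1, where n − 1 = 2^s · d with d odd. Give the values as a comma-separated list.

209, 484, 319, 220

n − 1 = 560 = 2^4 · 35, so s = 4 and d = 35.
x_0 = 11^35 mod 561 = 209.
x_1 = 209^2 mod 561 = 484.
x_2 = 484^2 mod 561 = 319.
x_3 = 319^2 mod 561 = 220.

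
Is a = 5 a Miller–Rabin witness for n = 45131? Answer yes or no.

n − 1 = 45130 = 2^1 · 22565, so s = 1 and d = 22565.
x_0 = 5^22565 mod 45131 = 1.
x_0 = 1, so 5 is not a witness.

no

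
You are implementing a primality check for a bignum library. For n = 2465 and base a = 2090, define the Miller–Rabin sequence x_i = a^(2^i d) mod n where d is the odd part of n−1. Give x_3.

1480

n − 1 = 2464 = 2^5 · 77, so s = 5 and d = 77.
x_0 = 2090^77 mod 2465 = 220.
x_1 = 220^2 mod 2465 = 1565.
x_2 = 1565^2 mod 2465 = 1480.
x_3 = 1480^2 mod 2465 = 1480.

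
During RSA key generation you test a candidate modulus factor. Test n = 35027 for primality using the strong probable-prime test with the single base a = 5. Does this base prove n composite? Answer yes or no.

no

n − 1 = 35026 = 2^1 · 17513, so s = 1 and d = 17513.
x_0 = 5^17513 mod 35027 = 35026.
x_0 = 35026 ≡ −1, so 5 is not a witness.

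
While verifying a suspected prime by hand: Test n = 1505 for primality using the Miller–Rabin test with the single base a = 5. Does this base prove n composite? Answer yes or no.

n − 1 = 1504 = 2^5 · 47, so s = 5 and d = 47.
By repeated squaring, 5^47 ≡ 115 (mod 1505).
x_0 = 5^47 mod 1505 = 115.
x_0 is neither 1 nor 1504, so continue squaring.
x_1 = 115^2 mod 1505 = 1185.
x_2 = 1185^2 mod 1505 = 60.
x_3 = 60^2 mod 1505 = 590.
x_4 = 590^2 mod 1505 = 445.
Reached i = s−1 = 4 without hitting −1: 5 is a Miller–Rabin witness and 1505 is composite.

yes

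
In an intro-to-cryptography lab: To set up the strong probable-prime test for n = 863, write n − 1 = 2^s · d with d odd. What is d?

431

Halving: 862 → 431; 431 is odd.
So 862 = 2^1 · 431.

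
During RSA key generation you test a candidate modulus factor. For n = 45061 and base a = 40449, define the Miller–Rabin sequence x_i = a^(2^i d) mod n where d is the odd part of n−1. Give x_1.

n − 1 = 45060 = 2^2 · 11265, so s = 2 and d = 11265.
Repeated squaring mod 45061: 40449^1 ≡ 40449, 40449^2 ≡ 1752, 40449^4 ≡ 5356, 40449^8 ≡ 27940, 40449^16 ≡ 6836, 40449^32 ≡ 2639, 40449^64 ≡ 24927, 40449^128 ≡ 9200, 40449^256 ≡ 15442, 40449^512 ≡ 37613, 40449^1024 ≡ 2613, 40449^2048 ≡ 23558, 40449^4096 ≡ 8088, 40449^8192 ≡ 32233.
11265 = 8192 + 2048 + 1024 + 1, so 40449^11265 ≡ 32233·23558·2613·40449 ≡ 45060 (mod 45061).
x_0 = 45060.
x_1 = 45060^2 mod 45061 = 1.

1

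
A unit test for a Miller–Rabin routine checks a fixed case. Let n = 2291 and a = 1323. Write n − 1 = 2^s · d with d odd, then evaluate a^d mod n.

n − 1 = 2290 = 2^1 · 1145, so s = 1 and d = 1145.
Repeated squaring mod 2291: 1323^1 ≡ 1323, 1323^2 ≡ 5, 1323^4 ≡ 25, 1323^8 ≡ 625, 1323^16 ≡ 1155, 1323^32 ≡ 663, 1323^64 ≡ 1988, 1323^128 ≡ 169, 1323^256 ≡ 1069, 1323^512 ≡ 1843, 1323^1024 ≡ 1387.
1145 = 1024 + 64 + 32 + 16 + 8 + 1, so 1323^1145 ≡ 1387·1988·663·1155·625·1323 ≡ 1112 (mod 2291).

1112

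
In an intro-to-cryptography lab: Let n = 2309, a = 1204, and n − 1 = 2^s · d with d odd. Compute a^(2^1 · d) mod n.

n − 1 = 2308 = 2^2 · 577, so s = 2 and d = 577.
Repeated squaring mod 2309: 1204^1 ≡ 1204, 1204^2 ≡ 1873, 1204^4 ≡ 758, 1204^8 ≡ 1932, 1204^16 ≡ 1280, 1204^32 ≡ 1319, 1204^64 ≡ 1084, 1204^128 ≡ 2084, 1204^256 ≡ 2136, 1204^512 ≡ 2221.
577 = 512 + 64 + 1, so 1204^577 ≡ 2221·1084·1204 ≡ 1 (mod 2309).
x_0 = 1.
x_1 = 1^2 mod 2309 = 1.

1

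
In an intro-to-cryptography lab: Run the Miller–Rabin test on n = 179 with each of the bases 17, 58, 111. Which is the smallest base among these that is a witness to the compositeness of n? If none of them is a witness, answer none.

n − 1 = 178 = 2^1 · 89, so s = 1 and d = 89.
Base 17: x_0 = 17^89 mod 179 = 1. x_0 = 1, so 17 is not a witness.
Base 58: x_0 = 58^89 mod 179 = 178. x_0 = 178 ≡ −1, so 58 is not a witness.
Base 111: x_0 = 111^89 mod 179 = 178. x_0 = 178 ≡ −1, so 111 is not a witness.
No listed base is a witness for 179.

none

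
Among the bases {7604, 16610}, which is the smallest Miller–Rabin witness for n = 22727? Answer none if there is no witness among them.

n − 1 = 22726 = 2^1 · 11363, so s = 1 and d = 11363.
Base 7604: x_0 = 7604^11363 mod 22727 = 22726. x_0 = 22726 ≡ −1, so 7604 is not a witness.
Base 16610: x_0 = 16610^11363 mod 22727 = 1. x_0 = 1, so 16610 is not a witness.
No listed base is a witness for 22727.

none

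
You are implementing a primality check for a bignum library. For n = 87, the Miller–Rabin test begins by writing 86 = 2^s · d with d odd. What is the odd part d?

43

Halving: 86 → 43; 43 is odd.
So 86 = 2^1 · 43.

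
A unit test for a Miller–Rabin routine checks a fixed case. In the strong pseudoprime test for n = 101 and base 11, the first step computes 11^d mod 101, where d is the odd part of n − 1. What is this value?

n − 1 = 100 = 2^2 · 25, so s = 2 and d = 25.
Repeated squaring mod 101: 11^1 ≡ 11, 11^2 ≡ 20, 11^4 ≡ 97, 11^8 ≡ 16, 11^16 ≡ 54.
25 = 16 + 8 + 1, so 11^25 ≡ 54·16·11 ≡ 10 (mod 101).

10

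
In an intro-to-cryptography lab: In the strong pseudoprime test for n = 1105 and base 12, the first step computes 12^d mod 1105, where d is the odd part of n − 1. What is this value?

207

n − 1 = 1104 = 2^4 · 69, so s = 4 and d = 69.
By repeated squaring, 12^69 ≡ 207 (mod 1105).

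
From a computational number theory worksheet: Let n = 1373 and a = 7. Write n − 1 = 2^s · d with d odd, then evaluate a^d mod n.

n − 1 = 1372 = 2^2 · 343, so s = 2 and d = 343.
By repeated squaring, 7^343 ≡ 1 (mod 1373).

1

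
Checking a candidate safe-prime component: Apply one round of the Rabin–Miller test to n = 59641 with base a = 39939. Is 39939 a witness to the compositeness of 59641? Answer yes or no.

n − 1 = 59640 = 2^3 · 7455, so s = 3 and d = 7455.
By repeated squaring, 39939^7455 ≡ 1 (mod 59641).
x_0 = 39939^7455 mod 59641 = 1.
x_0 = 1, so 39939 is not a witness.

no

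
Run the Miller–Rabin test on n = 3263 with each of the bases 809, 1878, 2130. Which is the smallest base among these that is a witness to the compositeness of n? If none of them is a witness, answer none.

n − 1 = 3262 = 2^1 · 1631, so s = 1 and d = 1631.
Base 809: x_0 = 809^1631 mod 3263 = 1478. x_0 ∉ {1, 3262} and s = 1, so 809 is a Miller–Rabin witness and 3263 is composite.
Base 1878: x_0 = 1878^1631 mod 3263 = 1766. x_0 ∉ {1, 3262} and s = 1, so 1878 is a Miller–Rabin witness and 3263 is composite.
Base 2130: x_0 = 2130^1631 mod 3263 = 2203. x_0 ∉ {1, 3262} and s = 1, so 2130 is a Miller–Rabin witness and 3263 is composite.
The smallest witness among the given bases is 809.

809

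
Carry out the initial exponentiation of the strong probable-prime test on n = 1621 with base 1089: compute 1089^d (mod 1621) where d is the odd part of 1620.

1

n − 1 = 1620 = 2^2 · 405, so s = 2 and d = 405.
1089^405 mod 1621 = 1.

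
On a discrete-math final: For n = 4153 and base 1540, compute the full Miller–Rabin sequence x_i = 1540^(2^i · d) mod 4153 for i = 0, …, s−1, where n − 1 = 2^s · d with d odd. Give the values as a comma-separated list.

2510, 4152, 1

n − 1 = 4152 = 2^3 · 519, so s = 3 and d = 519.
x_0 = 1540^519 mod 4153 = 2510.
x_1 = 2510^2 mod 4153 = 4152.
x_2 = 4152^2 mod 4153 = 1.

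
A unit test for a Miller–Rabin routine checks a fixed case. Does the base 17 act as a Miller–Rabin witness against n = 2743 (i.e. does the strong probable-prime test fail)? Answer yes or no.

n − 1 = 2742 = 2^1 · 1371, so s = 1 and d = 1371.
x_0 = 17^1371 mod 2743 = 831.
x_0 ∉ {1, 2742} and s = 1, so 17 is a Miller–Rabin witness and 2743 is composite.

yes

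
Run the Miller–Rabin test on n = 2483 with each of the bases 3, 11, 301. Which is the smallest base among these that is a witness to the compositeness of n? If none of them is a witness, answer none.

3

n − 1 = 2482 = 2^1 · 1241, so s = 1 and d = 1241.
Base 3: x_0 = 3^1241 mod 2483 = 347. x_0 ∉ {1, 2482} and s = 1, so 3 is a Miller–Rabin witness and 2483 is composite.
Base 11: x_0 = 11^1241 mod 2483 = 2256. x_0 ∉ {1, 2482} and s = 1, so 11 is a Miller–Rabin witness and 2483 is composite.
Base 301: x_0 = 301^1241 mod 2483 = 253. x_0 ∉ {1, 2482} and s = 1, so 301 is a Miller–Rabin witness and 2483 is composite.
The smallest witness among the given bases is 3.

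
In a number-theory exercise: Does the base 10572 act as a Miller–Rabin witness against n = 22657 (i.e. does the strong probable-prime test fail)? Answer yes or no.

n − 1 = 22656 = 2^7 · 177, so s = 7 and d = 177.
x_0 = 10572^177 mod 22657 = 4342.
x_0 is neither 1 nor 22656, so continue squaring.
x_1 = 4342^2 mod 22657 = 2340.
x_2 = 2340^2 mod 22657 = 15263.
x_3 = 15263^2 mod 22657 = 22552.
x_4 = 22552^2 mod 22657 = 11025.
x_5 = 11025^2 mod 22657 = 18477.
x_6 = 18477^2 mod 22657 = 3853.
Reached i = s−1 = 6 without hitting −1: 10572 is a Miller–Rabin witness and 22657 is composite.

yes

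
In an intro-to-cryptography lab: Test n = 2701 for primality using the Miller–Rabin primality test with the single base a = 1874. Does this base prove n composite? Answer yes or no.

no

n − 1 = 2700 = 2^2 · 675, so s = 2 and d = 675.
x_0 = 1874^675 mod 2701 = 265.
x_0 is neither 1 nor 2700, so continue squaring.
x_1 = 265^2 mod 2701 = 2700.
x_1 ≡ −1, so 1874 is not a witness.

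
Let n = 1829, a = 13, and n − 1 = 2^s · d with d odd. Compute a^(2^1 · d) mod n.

n − 1 = 1828 = 2^2 · 457, so s = 2 and d = 457.
Repeated squaring mod 1829: 13^1 ≡ 13, 13^2 ≡ 169, 13^4 ≡ 1126, 13^8 ≡ 379, 13^16 ≡ 979, 13^32 ≡ 45, 13^64 ≡ 196, 13^128 ≡ 7, 13^256 ≡ 49.
457 = 256 + 128 + 64 + 8 + 1, so 13^457 ≡ 49·7·196·379·13 ≡ 456 (mod 1829).
x_0 = 456.
x_1 = 456^2 mod 1829 = 1259.

1259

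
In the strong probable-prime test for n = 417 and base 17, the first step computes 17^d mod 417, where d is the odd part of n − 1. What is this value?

380

n − 1 = 416 = 2^5 · 13, so s = 5 and d = 13.
Repeated squaring mod 417: 17^1 ≡ 17, 17^2 ≡ 289, 17^4 ≡ 121, 17^8 ≡ 46.
13 = 8 + 4 + 1, so 17^13 ≡ 46·121·17 ≡ 380 (mod 417).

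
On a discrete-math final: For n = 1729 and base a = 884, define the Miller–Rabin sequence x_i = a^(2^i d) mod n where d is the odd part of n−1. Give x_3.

533

n − 1 = 1728 = 2^6 · 27, so s = 6 and d = 27.
Repeated squaring mod 1729: 884^1 ≡ 884, 884^2 ≡ 1677, 884^4 ≡ 975, 884^8 ≡ 1404, 884^16 ≡ 156.
27 = 16 + 8 + 2 + 1, so 884^27 ≡ 156·1404·1677·884 ≡ 1443 (mod 1729).
x_0 = 1443.
x_1 = 1443^2 mod 1729 = 533.
x_2 = 533^2 mod 1729 = 533.
x_3 = 533^2 mod 1729 = 533.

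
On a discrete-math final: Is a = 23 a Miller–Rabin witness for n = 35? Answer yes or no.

n − 1 = 34 = 2^1 · 17, so s = 1 and d = 17.
x_0 = 23^17 mod 35 = 18.
x_0 ∉ {1, 34} and s = 1, so 23 is a Miller–Rabin witness and 35 is composite.

yes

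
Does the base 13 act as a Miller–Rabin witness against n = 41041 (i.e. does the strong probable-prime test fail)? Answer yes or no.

yes

n − 1 = 41040 = 2^4 · 2565, so s = 4 and d = 2565.
Repeated squaring mod 41041: 13^1 ≡ 13, 13^2 ≡ 169, 13^4 ≡ 28561, 13^8 ≡ 40846, 13^16 ≡ 38025, 13^32 ≡ 26195, 13^64 ≡ 13546, 13^128 ≡ 40846, 13^256 ≡ 38025, 13^512 ≡ 26195, 13^1024 ≡ 13546, 13^2048 ≡ 40846.
2565 = 2048 + 512 + 4 + 1, so 13^2565 ≡ 40846·26195·28561·13 ≡ 1924 (mod 41041).
x_0 = 13^2565 mod 41041 = 1924.
x_0 is neither 1 nor 41040, so continue squaring.
x_1 = 1924^2 mod 41041 = 8086.
x_2 = 8086^2 mod 41041 = 5083.
x_3 = 5083^2 mod 41041 = 22100.
Reached i = s−1 = 3 without hitting −1: 13 is a Miller–Rabin witness and 41041 is composite.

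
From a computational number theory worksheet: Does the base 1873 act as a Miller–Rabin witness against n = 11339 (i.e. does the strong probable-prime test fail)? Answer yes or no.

yes

n − 1 = 11338 = 2^1 · 5669, so s = 1 and d = 5669.
x_0 = 1873^5669 mod 11339 = 1960.
x_0 ∉ {1, 11338} and s = 1, so 1873 is a Miller–Rabin witness and 11339 is composite.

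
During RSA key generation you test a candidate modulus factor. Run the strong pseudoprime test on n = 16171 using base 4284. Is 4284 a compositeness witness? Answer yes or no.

n − 1 = 16170 = 2^1 · 8085, so s = 1 and d = 8085.
Repeated squaring mod 16171: 4284^1 ≡ 4284, 4284^2 ≡ 14742, 4284^4 ≡ 4495, 4284^8 ≡ 7446, 4284^16 ≡ 8728, 4284^32 ≡ 12574, 4284^64 ≡ 1609, 4284^128 ≡ 1521, 4284^256 ≡ 988, 4284^512 ≡ 5884, 4284^1024 ≡ 15516, 4284^2048 ≡ 8579, 4284^4096 ≡ 5020.
8085 = 4096 + 2048 + 1024 + 512 + 256 + 128 + 16 + 4 + 1, so 4284^8085 ≡ 5020·8579·15516·5884·988·1521·8728·4495·4284 ≡ 15222 (mod 16171).
x_0 = 4284^8085 mod 16171 = 15222.
x_0 ∉ {1, 16170} and s = 1, so 4284 is a Miller–Rabin witness and 16171 is composite.

yes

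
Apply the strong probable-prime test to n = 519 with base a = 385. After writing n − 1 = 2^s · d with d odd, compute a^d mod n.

307

n − 1 = 518 = 2^1 · 259, so s = 1 and d = 259.
Repeated squaring mod 519: 385^1 ≡ 385, 385^2 ≡ 310, 385^4 ≡ 85, 385^8 ≡ 478, 385^16 ≡ 124, 385^32 ≡ 325, 385^64 ≡ 268, 385^128 ≡ 202, 385^256 ≡ 322.
259 = 256 + 2 + 1, so 385^259 ≡ 322·310·385 ≡ 307 (mod 519).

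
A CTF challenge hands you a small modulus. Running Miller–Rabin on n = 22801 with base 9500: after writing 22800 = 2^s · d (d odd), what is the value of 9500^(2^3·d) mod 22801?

12987

n − 1 = 22800 = 2^4 · 1425, so s = 4 and d = 1425.
x_0 = 9500^1425 mod 22801 = 18725.
x_1 = 18725^2 mod 22801 = 14648.
x_2 = 14648^2 mod 22801 = 6494.
x_3 = 6494^2 mod 22801 = 12987.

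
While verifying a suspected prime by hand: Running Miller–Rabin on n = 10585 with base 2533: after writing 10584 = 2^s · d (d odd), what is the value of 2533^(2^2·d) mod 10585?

n − 1 = 10584 = 2^3 · 1323, so s = 3 and d = 1323.
By repeated squaring, 2533^1323 ≡ 1032 (mod 10585).
x_0 = 1032.
x_1 = 1032^2 mod 10585 = 6524.
x_2 = 6524^2 mod 10585 = 291.

291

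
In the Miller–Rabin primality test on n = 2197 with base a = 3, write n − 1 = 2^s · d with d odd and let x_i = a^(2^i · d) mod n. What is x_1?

1405

n − 1 = 2196 = 2^2 · 549, so s = 2 and d = 549.
x_0 = 3^549 mod 2197 = 365.
x_1 = 365^2 mod 2197 = 1405.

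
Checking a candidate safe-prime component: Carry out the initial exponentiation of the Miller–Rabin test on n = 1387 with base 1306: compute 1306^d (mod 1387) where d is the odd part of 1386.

1386

n − 1 = 1386 = 2^1 · 693, so s = 1 and d = 693.
1306^693 mod 1387 = 1386.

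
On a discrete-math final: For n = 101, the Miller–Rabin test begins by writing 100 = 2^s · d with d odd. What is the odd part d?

25

Halving: 100 → 50 → 25; 25 is odd.
So 100 = 2^2 · 25.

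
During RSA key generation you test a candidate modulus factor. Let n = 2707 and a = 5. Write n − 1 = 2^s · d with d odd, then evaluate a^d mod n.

n − 1 = 2706 = 2^1 · 1353, so s = 1 and d = 1353.
By repeated squaring, 5^1353 ≡ 2706 (mod 2707).

2706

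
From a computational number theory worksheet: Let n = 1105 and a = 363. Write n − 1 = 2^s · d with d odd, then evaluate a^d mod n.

n − 1 = 1104 = 2^4 · 69, so s = 4 and d = 69.
Repeated squaring mod 1105: 363^1 ≡ 363, 363^2 ≡ 274, 363^4 ≡ 1041, 363^8 ≡ 781, 363^16 ≡ 1, 363^32 ≡ 1, 363^64 ≡ 1.
69 = 64 + 4 + 1, so 363^69 ≡ 1·1041·363 ≡ 1078 (mod 1105).

1078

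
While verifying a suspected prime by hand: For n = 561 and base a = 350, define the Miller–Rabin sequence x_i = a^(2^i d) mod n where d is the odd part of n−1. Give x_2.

n − 1 = 560 = 2^4 · 35, so s = 4 and d = 35.
Repeated squaring mod 561: 350^1 ≡ 350, 350^2 ≡ 202, 350^4 ≡ 412, 350^8 ≡ 322, 350^16 ≡ 460, 350^32 ≡ 103.
35 = 32 + 2 + 1, so 350^35 ≡ 103·202·350 ≡ 320 (mod 561).
x_0 = 320.
x_1 = 320^2 mod 561 = 298.
x_2 = 298^2 mod 561 = 166.

166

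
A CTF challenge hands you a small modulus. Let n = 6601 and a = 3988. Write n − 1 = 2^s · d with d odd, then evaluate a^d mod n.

n − 1 = 6600 = 2^3 · 825, so s = 3 and d = 825.
By repeated squaring, 3988^825 ≡ 3359 (mod 6601).

3359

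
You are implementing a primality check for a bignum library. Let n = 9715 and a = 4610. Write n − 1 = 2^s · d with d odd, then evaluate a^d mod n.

n − 1 = 9714 = 2^1 · 4857, so s = 1 and d = 4857.
4610^4857 mod 9715 = 7365.

7365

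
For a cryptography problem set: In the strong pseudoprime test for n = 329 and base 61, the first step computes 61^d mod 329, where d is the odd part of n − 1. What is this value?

n − 1 = 328 = 2^3 · 41, so s = 3 and d = 41.
61^41 mod 329 = 157.

157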